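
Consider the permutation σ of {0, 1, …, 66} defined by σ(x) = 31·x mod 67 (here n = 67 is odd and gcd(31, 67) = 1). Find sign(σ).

Start at x=6: 6 → 52 → 4 → 57 → 25 → 38 → 39 → … (one orbit).
π_31 has 2 disjoint cycles with lengths [66, 1] on {0,…,66}.
sign(π) = (−1)^{n − #cycles} = (−1)^{67−2} = (−1)^65 = -1.
Check: (31/67) = -1 by Zolotarev.

-1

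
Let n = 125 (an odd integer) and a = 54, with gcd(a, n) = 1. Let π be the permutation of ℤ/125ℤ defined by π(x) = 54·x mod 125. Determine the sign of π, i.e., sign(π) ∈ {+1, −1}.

+1

Trace 64: π^k(64) = [64, 81, 124, 71, 84, 36, 69] for k=0..6.
π_54 has 7 disjoint cycles with lengths [50, 50, 10, 10, 2, 2, 1] on {0,…,124}.
7 cycles on 125: each ℓ→(−1)^(ℓ−1), product (−1)^118 = +1.
The Jacobi symbol (54|125) = +1 (Zolotarev) agrees.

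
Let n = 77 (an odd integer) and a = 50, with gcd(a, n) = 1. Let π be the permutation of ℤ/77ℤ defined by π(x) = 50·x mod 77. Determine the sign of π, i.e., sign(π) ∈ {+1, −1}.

-1

Start at x=57: 57 → 1 → 50 → 36 → 29 → 64 → 43 → … (one orbit).
π_50 has 14 disjoint cycles with lengths [10, 10, 10, 10, 10, 10, 10, 1, 1, 1, 1, 1, 1, 1] on {0,…,76}.
sign(π) = (−1)^{n − #cycles} = (−1)^{77−14} = (−1)^63 = -1.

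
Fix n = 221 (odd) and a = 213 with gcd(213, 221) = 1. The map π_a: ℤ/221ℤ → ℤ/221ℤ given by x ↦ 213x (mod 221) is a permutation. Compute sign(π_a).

-1

Trace 38: π^k(38) = [38, 138, 1, 213, 64, 151, 118] for k=0..6.
Cycle lengths of π_213 on ℤ/221ℤ: [8, 8, 8, 8, 8, 8, 8, 8, 8, 8, 8, 8, 8, 8, 8, 8, 8, 8, 8, 8, 8, 8, 8, 8, 8, 8, 4, 4, 4, 1]; 30 cycles in total.
n − c = 221 − 30 = 191; sign = (−1)^191 = -1.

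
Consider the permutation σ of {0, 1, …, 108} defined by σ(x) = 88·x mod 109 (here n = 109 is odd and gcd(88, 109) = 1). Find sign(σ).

+1

Trace 71: π^k(71) = [71, 35, 28, 66, 31, 3, 46] for k=0..6.
Decompose π into cycles: lengths [54, 54, 1] (3 cycles, including the fixed point 0).
3 cycles on 109: each ℓ→(−1)^(ℓ−1), product (−1)^106 = +1.
The Jacobi symbol (88|109) = +1 (Zolotarev) agrees.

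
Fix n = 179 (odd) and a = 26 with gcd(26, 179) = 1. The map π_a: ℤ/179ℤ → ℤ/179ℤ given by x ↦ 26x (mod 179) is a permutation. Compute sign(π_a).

-1

Orbit of 42 under x↦26x: [42, 18, 110, 175, 75, 160, 43]… (length divides ord_179(26)).
Cycle type of π: 178 + 1; total 2 cycles.
2 cycles on 179: each ℓ→(−1)^(ℓ−1), product (−1)^177 = -1.
The Jacobi symbol (26|179) = -1 (Zolotarev) agrees.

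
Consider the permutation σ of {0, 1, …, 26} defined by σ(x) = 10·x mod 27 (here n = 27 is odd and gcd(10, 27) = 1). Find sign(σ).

+1

Start at x=1: 1 → 10 → 19 → 1 (one orbit).
Cycle type of π: 3×6 + 1×9; total 15 cycles.
27 − 15 = 12 transpositions; sign(π) = (−1)^12 = +1.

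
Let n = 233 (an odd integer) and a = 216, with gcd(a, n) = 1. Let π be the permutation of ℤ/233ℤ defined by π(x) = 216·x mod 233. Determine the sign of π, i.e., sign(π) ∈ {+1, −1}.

-1

Orbit of 209 under x↦216x: [209, 175, 54, 14, 228, 85, 186]… (length divides ord_233(216)).
Cycle lengths of π_216 on ℤ/233ℤ: [232, 1]; 2 cycles in total.
2 cycles on 233: each ℓ→(−1)^(ℓ−1), product (−1)^231 = -1.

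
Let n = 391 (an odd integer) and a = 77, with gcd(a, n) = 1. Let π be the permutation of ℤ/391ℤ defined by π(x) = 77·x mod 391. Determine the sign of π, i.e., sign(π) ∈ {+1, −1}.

Trace 236: π^k(236) = [236, 186, 246, 174, 104, 188, 9] for k=0..6.
9 cycles of lengths [88, 88, 88, 88, 11, 11, 8, 8, 1].
With 9 cycles on 391 points, sign = (−1)^{391−9} = +1.

+1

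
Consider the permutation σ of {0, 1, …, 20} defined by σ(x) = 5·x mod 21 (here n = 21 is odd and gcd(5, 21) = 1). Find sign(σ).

+1

Trace 4: π^k(4) = [4, 20, 16, 17, 1, 5] for k=0..5.
Cycle lengths of π_5 on ℤ/21ℤ: [6, 6, 6, 2, 1]; 5 cycles in total.
5 cycles on 21: each ℓ→(−1)^(ℓ−1), product (−1)^16 = +1.
Zolotarev: (5|21) = +1, matching the cycle-count sign.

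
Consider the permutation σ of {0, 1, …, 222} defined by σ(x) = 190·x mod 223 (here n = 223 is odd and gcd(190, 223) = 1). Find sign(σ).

-1

Trace 132: π^k(132) = [132, 104, 136, 195, 32, 59, 60] for k=0..6.
4 cycles of lengths [74, 74, 74, 1].
4 cycles on 223: each ℓ→(−1)^(ℓ−1), product (−1)^219 = -1.
Zolotarev: (190|223) = -1, matching the cycle-count sign.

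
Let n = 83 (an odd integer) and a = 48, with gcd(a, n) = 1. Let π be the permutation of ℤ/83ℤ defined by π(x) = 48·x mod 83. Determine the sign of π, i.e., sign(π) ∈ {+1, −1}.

+1

Orbit of 23 under x↦48x: [23, 25, 38, 81, 70, 40, 11]… (length divides ord_83(48)).
3 cycles of lengths [41, 41, 1].
Σ(ℓ_i−1) = 83−3 = 80; sign = (−1)^80 = +1.
The Jacobi symbol (48|83) = +1 (Zolotarev) agrees.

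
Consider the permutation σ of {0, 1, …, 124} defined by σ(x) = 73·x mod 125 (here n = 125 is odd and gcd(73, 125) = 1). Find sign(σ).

Start at x=83: 83 → 59 → 57 → 36 → 3 → 94 → 112 → … (one orbit).
The orbit structure of x ↦ 73x mod 125: 4 orbits of sizes [100, 20, 4, 1].
4 cycles on 125: each ℓ→(−1)^(ℓ−1), product (−1)^121 = -1.
Check: (73/125) = -1 by Zolotarev.

-1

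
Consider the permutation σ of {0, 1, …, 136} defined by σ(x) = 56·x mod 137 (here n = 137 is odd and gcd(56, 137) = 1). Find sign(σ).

+1

Start at x=119: 119 → 88 → 133 → 50 → 60 → 72 → 59 → … (one orbit).
Decompose π into cycles: lengths [17, 17, 17, 17, 17, 17, 17, 17, 1] (9 cycles, including the fixed point 0).
9 cycles on 137: each ℓ→(−1)^(ℓ−1), product (−1)^128 = +1.
Check: (56/137) = +1 by Zolotarev.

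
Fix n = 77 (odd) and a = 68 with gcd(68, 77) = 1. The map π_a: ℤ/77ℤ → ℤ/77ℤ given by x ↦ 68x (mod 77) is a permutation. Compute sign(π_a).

+1

Orbit of 17 under x↦68x: [17, 1, 68, 4, 41, 16, 10]… (length divides ord_77(68)).
π_68 has 5 disjoint cycles with lengths [30, 30, 10, 6, 1] on {0,…,76}.
n − c = 77 − 5 = 72; sign = (−1)^72 = +1.
Check: (68/77) = +1 by Zolotarev.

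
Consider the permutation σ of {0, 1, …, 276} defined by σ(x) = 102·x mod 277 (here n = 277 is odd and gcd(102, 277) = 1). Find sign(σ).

+1

Orbit of 175 under x↦102x: [175, 122, 256, 74, 69, 113, 169]… (length divides ord_277(102)).
Decompose π into cycles: lengths [46, 46, 46, 46, 46, 46, 1] (7 cycles, including the fixed point 0).
With 7 cycles on 277 points, sign = (−1)^{277−7} = +1.
Via Zolotarev, sign(π_{102}) = (102|277) = +1.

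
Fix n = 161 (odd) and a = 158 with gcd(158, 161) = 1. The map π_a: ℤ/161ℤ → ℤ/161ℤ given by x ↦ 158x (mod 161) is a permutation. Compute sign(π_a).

-1

Orbit of 44 under x↦158x: [44, 29, 74, 100, 22, 95, 37]… (length divides ord_161(158)).
Decompose π into cycles: lengths [66, 66, 22, 3, 3, 1] (6 cycles, including the fixed point 0).
With 6 cycles on 161 points, sign = (−1)^{161−6} = -1.
Zolotarev: (158|161) = -1, matching the cycle-count sign.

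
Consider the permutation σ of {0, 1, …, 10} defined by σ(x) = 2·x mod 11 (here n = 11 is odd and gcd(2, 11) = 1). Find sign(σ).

-1

Trace 2: π^k(2) = [2, 4, 8, 5, 10, 9, 7] for k=0..6.
π_2 has 2 disjoint cycles with lengths [10, 1] on {0,…,10}.
n − c = 11 − 2 = 9; sign = (−1)^9 = -1.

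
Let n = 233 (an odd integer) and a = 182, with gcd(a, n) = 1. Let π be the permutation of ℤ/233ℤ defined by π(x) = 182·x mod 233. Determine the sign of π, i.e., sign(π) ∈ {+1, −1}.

+1

Trace 98: π^k(98) = [98, 128, 229, 204, 81, 63, 49] for k=0..6.
Cycle type of π: 58×4 + 1; total 5 cycles.
sign(π) = (−1)^{n − #cycles} = (−1)^{233−5} = (−1)^228 = +1.
Zolotarev: (182|233) = +1, matching the cycle-count sign.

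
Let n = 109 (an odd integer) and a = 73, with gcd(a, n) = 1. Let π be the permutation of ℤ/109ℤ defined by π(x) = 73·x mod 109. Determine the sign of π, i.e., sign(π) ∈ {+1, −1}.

Orbit of 16 under x↦73x: [16, 78, 26, 45, 15, 5, 38]… (length divides ord_109(73)).
The orbit structure of x ↦ 73x mod 109: 5 orbits of sizes [27, 27, 27, 27, 1].
Σ(ℓ_i−1) = 109−5 = 104; sign = (−1)^104 = +1.
Check: (73/109) = +1 by Zolotarev.

+1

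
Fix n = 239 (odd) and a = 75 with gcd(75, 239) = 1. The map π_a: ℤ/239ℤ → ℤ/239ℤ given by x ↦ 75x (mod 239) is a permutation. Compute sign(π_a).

Trace 75: π^k(75) = [75, 128, 40, 132, 101, 166, 22] for k=0..6.
Cycle type of π: 17×14 + 1; total 15 cycles.
With 15 cycles on 239 points, sign = (−1)^{239−15} = +1.
The Jacobi symbol (75|239) = +1 (Zolotarev) agrees.

+1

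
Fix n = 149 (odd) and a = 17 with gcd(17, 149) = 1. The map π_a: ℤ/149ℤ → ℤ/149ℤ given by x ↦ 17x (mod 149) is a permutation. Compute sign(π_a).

+1

Trace 81: π^k(81) = [81, 36, 16, 123, 5, 85, 104] for k=0..6.
Cycle lengths of π_17 on ℤ/149ℤ: [37, 37, 37, 37, 1]; 5 cycles in total.
Σ(ℓ_i−1) = 149−5 = 144; sign = (−1)^144 = +1.
Zolotarev: (17|149) = +1, matching the cycle-count sign.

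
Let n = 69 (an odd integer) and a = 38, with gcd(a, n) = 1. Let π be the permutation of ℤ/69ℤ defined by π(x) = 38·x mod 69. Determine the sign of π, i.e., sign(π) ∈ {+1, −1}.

+1

Trace 31: π^k(31) = [31, 5, 52, 44, 16, 56, 58] for k=0..6.
The orbit structure of x ↦ 38x mod 69: 5 orbits of sizes [22, 22, 22, 2, 1].
sign(π) = (−1)^{n − #cycles} = (−1)^{69−5} = (−1)^64 = +1.
The Jacobi symbol (38|69) = +1 (Zolotarev) agrees.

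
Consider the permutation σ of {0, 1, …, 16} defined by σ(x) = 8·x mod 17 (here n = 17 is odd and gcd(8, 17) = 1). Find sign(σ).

Trace 15: π^k(15) = [15, 1, 8, 13, 2, 16, 9] for k=0..6.
Decompose π into cycles: lengths [8, 8, 1] (3 cycles, including the fixed point 0).
With 3 cycles on 17 points, sign = (−1)^{17−3} = +1.
(8|17)_J = +1 (Zolotarev's lemma cross-check).

+1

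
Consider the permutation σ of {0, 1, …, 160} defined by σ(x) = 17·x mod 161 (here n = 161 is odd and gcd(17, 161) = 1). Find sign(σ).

+1

Orbit of 78 under x↦17x: [78, 38, 2, 34, 95, 5, 85]… (length divides ord_161(17)).
Decompose π into cycles: lengths [66, 66, 22, 6, 1] (5 cycles, including the fixed point 0).
161 − 5 = 156 transpositions; sign(π) = (−1)^156 = +1.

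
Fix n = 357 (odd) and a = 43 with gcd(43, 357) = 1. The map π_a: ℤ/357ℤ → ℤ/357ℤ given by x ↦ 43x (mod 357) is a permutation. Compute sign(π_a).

+1

Start at x=64: 64 → 253 → 169 → 127 → 106 → 274 → 1 → … (one orbit).
π_43 has 63 disjoint cycles with lengths [8, 8, 8, 8, 8, 8, 8, 8, 8, 8, 8, 8, 8, 8, 8, 8, 8, 8, 8, 8, 8, 8, 8, 8, 8, 8, 8, 8, 8, 8, 8, 8, 8, 8, 8, 8, 8, 8, 8, 8, 8, 8, 1, 1, 1, 1, 1, 1, 1, 1, 1, 1, 1, 1, 1, 1, 1, 1, 1, 1, 1, 1, 1] on {0,…,356}.
With 63 cycles on 357 points, sign = (−1)^{357−63} = +1.
(43|357)_J = +1 (Zolotarev's lemma cross-check).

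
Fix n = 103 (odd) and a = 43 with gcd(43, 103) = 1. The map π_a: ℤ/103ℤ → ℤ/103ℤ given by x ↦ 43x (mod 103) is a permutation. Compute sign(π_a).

-1

Orbit of 58 under x↦43x: [58, 22, 19, 96, 8, 35, 63]… (length divides ord_103(43)).
2 cycles of lengths [102, 1].
With 2 cycles on 103 points, sign = (−1)^{103−2} = -1.
The Jacobi symbol (43|103) = -1 (Zolotarev) agrees.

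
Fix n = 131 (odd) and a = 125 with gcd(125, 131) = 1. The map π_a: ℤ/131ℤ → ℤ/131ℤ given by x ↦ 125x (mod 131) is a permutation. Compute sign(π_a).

Start at x=41: 41 → 16 → 35 → 52 → 81 → 38 → 34 → … (one orbit).
The orbit structure of x ↦ 125x mod 131: 3 orbits of sizes [65, 65, 1].
With 3 cycles on 131 points, sign = (−1)^{131−3} = +1.
Check: (125/131) = +1 by Zolotarev.

+1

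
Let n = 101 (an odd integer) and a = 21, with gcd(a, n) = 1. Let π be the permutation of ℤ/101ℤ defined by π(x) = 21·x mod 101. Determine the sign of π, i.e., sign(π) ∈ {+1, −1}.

Start at x=68: 68 → 14 → 92 → 13 → 71 → 77 → 1 → … (one orbit).
π_21 has 3 disjoint cycles with lengths [50, 50, 1] on {0,…,100}.
n − c = 101 − 3 = 98; sign = (−1)^98 = +1.

+1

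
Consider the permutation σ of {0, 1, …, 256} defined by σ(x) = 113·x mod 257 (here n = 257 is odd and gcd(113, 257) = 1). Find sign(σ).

Trace 114: π^k(114) = [114, 32, 18, 235, 84, 240, 135] for k=0..6.
Cycle type of π: 128×2 + 1; total 3 cycles.
257 − 3 = 254 transpositions; sign(π) = (−1)^254 = +1.
The Jacobi symbol (113|257) = +1 (Zolotarev) agrees.

+1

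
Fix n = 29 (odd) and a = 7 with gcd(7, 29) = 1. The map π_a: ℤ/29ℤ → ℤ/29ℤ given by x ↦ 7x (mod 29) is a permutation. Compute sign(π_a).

Start at x=25: 25 → 1 → 7 → 20 → 24 → 23 → 16 → 25 (one orbit).
The orbit structure of x ↦ 7x mod 29: 5 orbits of sizes [7, 7, 7, 7, 1].
Σ(ℓ_i−1) = 29−5 = 24; sign = (−1)^24 = +1.
Zolotarev: (7|29) = +1, matching the cycle-count sign.

+1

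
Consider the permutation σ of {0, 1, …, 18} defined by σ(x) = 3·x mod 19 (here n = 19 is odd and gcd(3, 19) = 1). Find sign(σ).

-1

Start at x=5: 5 → 15 → 7 → 2 → 6 → 18 → 16 → … (one orbit).
2 cycles of lengths [18, 1].
sign(π) = (−1)^{n − #cycles} = (−1)^{19−2} = (−1)^17 = -1.
Check: (3/19) = -1 by Zolotarev.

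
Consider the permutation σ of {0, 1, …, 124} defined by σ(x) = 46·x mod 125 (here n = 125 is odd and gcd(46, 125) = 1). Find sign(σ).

Start at x=36: 36 → 31 → 51 → 96 → 41 → 11 → 6 → … (one orbit).
Decompose π into cycles: lengths [25, 25, 25, 25, 5, 5, 5, 5, 1, 1, 1, 1, 1] (13 cycles, including the fixed point 0).
125 − 13 = 112 transpositions; sign(π) = (−1)^112 = +1.
Check: (46/125) = +1 by Zolotarev.

+1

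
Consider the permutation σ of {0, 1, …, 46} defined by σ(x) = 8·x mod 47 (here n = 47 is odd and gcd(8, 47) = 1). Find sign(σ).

Trace 18: π^k(18) = [18, 3, 24, 4, 32, 21, 27] for k=0..6.
Cycle lengths of π_8 on ℤ/47ℤ: [23, 23, 1]; 3 cycles in total.
sign(π) = (−1)^{n − #cycles} = (−1)^{47−3} = (−1)^44 = +1.
The Jacobi symbol (8|47) = +1 (Zolotarev) agrees.

+1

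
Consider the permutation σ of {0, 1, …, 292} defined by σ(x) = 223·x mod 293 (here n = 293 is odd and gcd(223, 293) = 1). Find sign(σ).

Orbit of 183 under x↦223x: [183, 82, 120, 97, 242, 54, 29]… (length divides ord_293(223)).
The orbit structure of x ↦ 223x mod 293: 2 orbits of sizes [292, 1].
Σ(ℓ_i−1) = 293−2 = 291; sign = (−1)^291 = -1.
(223|293)_J = -1 (Zolotarev's lemma cross-check).

-1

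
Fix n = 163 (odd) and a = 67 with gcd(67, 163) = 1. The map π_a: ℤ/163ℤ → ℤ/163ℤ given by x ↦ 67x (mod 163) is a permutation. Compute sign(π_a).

Start at x=70: 70 → 126 → 129 → 4 → 105 → 26 → 112 → … (one orbit).
Cycle type of π: 162 + 1; total 2 cycles.
sign(π) = (−1)^{n − #cycles} = (−1)^{163−2} = (−1)^161 = -1.

-1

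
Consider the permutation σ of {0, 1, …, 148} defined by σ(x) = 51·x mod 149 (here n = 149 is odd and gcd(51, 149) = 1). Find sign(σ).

-1

Trace 44: π^k(44) = [44, 9, 12, 16, 71, 45, 60] for k=0..6.
Decompose π into cycles: lengths [148, 1] (2 cycles, including the fixed point 0).
149 − 2 = 147 transpositions; sign(π) = (−1)^147 = -1.
Zolotarev: (51|149) = -1, matching the cycle-count sign.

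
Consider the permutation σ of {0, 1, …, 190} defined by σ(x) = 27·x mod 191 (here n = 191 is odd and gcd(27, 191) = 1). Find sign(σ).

Trace 130: π^k(130) = [130, 72, 34, 154, 147, 149, 12] for k=0..6.
Cycle lengths of π_27 on ℤ/191ℤ: [95, 95, 1]; 3 cycles in total.
191 − 3 = 188 transpositions; sign(π) = (−1)^188 = +1.
(27|191)_J = +1 (Zolotarev's lemma cross-check).

+1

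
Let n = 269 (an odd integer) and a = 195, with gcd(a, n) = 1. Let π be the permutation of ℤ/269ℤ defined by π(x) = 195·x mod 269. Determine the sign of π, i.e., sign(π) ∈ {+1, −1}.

-1

Trace 4: π^k(4) = [4, 242, 115, 98, 11, 262, 249] for k=0..6.
Cycle lengths of π_195 on ℤ/269ℤ: [268, 1]; 2 cycles in total.
n − c = 269 − 2 = 267; sign = (−1)^267 = -1.
Check: (195/269) = -1 by Zolotarev.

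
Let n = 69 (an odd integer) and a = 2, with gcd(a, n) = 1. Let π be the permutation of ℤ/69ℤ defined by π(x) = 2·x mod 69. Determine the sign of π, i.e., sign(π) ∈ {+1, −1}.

-1

Start at x=4: 4 → 8 → 16 → 32 → 64 → 59 → 49 → … (one orbit).
Cycle lengths of π_2 on ℤ/69ℤ: [22, 22, 11, 11, 2, 1]; 6 cycles in total.
sign(π) = (−1)^{n − #cycles} = (−1)^{69−6} = (−1)^63 = -1.
The Jacobi symbol (2|69) = -1 (Zolotarev) agrees.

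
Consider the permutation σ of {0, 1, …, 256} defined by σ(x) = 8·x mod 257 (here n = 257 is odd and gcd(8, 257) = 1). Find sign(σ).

Trace 225: π^k(225) = [225, 1, 8, 64, 255, 241, 129] for k=0..6.
17 cycles of lengths [16, 16, 16, 16, 16, 16, 16, 16, 16, 16, 16, 16, 16, 16, 16, 16, 1].
n − c = 257 − 17 = 240; sign = (−1)^240 = +1.
Check: (8/257) = +1 by Zolotarev.

+1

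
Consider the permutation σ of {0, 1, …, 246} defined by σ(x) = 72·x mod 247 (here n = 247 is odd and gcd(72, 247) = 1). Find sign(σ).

Start at x=36: 36 → 122 → 139 → 128 → 77 → 110 → 16 → … (one orbit).
π_72 has 9 disjoint cycles with lengths [36, 36, 36, 36, 36, 36, 18, 12, 1] on {0,…,246}.
n − c = 247 − 9 = 238; sign = (−1)^238 = +1.

+1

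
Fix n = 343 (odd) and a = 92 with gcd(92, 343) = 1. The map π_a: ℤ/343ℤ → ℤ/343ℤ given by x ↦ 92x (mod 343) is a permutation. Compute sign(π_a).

Orbit of 8 under x↦92x: [8, 50, 141, 281, 127, 22, 309]… (length divides ord_343(92)).
Decompose π into cycles: lengths [49, 49, 49, 49, 49, 49, 7, 7, 7, 7, 7, 7, 1, 1, 1, 1, 1, 1, 1] (19 cycles, including the fixed point 0).
sign(π) = (−1)^{n − #cycles} = (−1)^{343−19} = (−1)^324 = +1.
Check: (92/343) = +1 by Zolotarev.

+1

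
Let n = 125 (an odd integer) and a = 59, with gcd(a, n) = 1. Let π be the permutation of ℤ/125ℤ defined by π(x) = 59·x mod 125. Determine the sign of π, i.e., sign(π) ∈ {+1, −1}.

+1

Trace 59: π^k(59) = [59, 106, 4, 111, 49, 16, 69] for k=0..6.
π_59 has 7 disjoint cycles with lengths [50, 50, 10, 10, 2, 2, 1] on {0,…,124}.
sign(π) = (−1)^{n − #cycles} = (−1)^{125−7} = (−1)^118 = +1.
Zolotarev: (59|125) = +1, matching the cycle-count sign.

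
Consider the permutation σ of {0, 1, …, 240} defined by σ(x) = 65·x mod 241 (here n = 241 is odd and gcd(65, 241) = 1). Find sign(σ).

-1

Orbit of 2 under x↦65x: [2, 130, 15, 11, 233, 203, 181]… (length divides ord_241(65)).
6 cycles of lengths [48, 48, 48, 48, 48, 1].
6 cycles on 241: each ℓ→(−1)^(ℓ−1), product (−1)^235 = -1.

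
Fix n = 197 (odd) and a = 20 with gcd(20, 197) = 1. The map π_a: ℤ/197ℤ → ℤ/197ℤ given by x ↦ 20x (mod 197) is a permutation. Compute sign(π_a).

-1

Trace 14: π^k(14) = [14, 83, 84, 104, 110, 33, 69] for k=0..6.
8 cycles of lengths [28, 28, 28, 28, 28, 28, 28, 1].
Σ(ℓ_i−1) = 197−8 = 189; sign = (−1)^189 = -1.
The Jacobi symbol (20|197) = -1 (Zolotarev) agrees.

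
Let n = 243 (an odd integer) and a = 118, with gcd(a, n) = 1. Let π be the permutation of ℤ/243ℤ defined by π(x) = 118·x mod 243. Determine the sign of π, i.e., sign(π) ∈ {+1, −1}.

Orbit of 190 under x↦118x: [190, 64, 19, 55, 172, 127, 163]… (length divides ord_243(118)).
Decompose π into cycles: lengths [27, 27, 27, 27, 27, 27, 9, 9, 9, 9, 9, 9, 3, 3, 3, 3, 3, 3, 1, 1, 1, 1, 1, 1, 1, 1, 1] (27 cycles, including the fixed point 0).
n − c = 243 − 27 = 216; sign = (−1)^216 = +1.
Check: (118/243) = +1 by Zolotarev.

+1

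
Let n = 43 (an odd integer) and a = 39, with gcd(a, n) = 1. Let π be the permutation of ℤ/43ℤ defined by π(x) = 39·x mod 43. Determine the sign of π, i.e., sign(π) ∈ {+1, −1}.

-1

Orbit of 35 under x↦39x: [35, 32, 1, 39, 16, 22, 41]… (length divides ord_43(39)).
Cycle type of π: 14×3 + 1; total 4 cycles.
With 4 cycles on 43 points, sign = (−1)^{43−4} = -1.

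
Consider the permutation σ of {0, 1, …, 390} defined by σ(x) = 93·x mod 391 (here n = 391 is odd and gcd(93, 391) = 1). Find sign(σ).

Trace 1: π^k(1) = [1, 93, 47, 70, 254, 162, 208] for k=0..6.
69 cycles of lengths [8, 8, 8, 8, 8, 8, 8, 8, 8, 8, 8, 8, 8, 8, 8, 8, 8, 8, 8, 8, 8, 8, 8, 8, 8, 8, 8, 8, 8, 8, 8, 8, 8, 8, 8, 8, 8, 8, 8, 8, 8, 8, 8, 8, 8, 8, 1, 1, 1, 1, 1, 1, 1, 1, 1, 1, 1, 1, 1, 1, 1, 1, 1, 1, 1, 1, 1, 1, 1].
69 cycles on 391: each ℓ→(−1)^(ℓ−1), product (−1)^322 = +1.
Check: (93/391) = +1 by Zolotarev.

+1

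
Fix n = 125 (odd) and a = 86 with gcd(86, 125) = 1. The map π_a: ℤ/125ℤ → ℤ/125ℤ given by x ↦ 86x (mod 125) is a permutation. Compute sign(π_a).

+1

Start at x=61: 61 → 121 → 31 → 41 → 26 → 111 → 46 → … (one orbit).
The orbit structure of x ↦ 86x mod 125: 13 orbits of sizes [25, 25, 25, 25, 5, 5, 5, 5, 1, 1, 1, 1, 1].
n − c = 125 − 13 = 112; sign = (−1)^112 = +1.
Zolotarev: (86|125) = +1, matching the cycle-count sign.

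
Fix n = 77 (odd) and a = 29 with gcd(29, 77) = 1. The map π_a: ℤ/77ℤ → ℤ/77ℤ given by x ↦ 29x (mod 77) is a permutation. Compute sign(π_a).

-1

Trace 64: π^k(64) = [64, 8, 1, 29, 71, 57, 36] for k=0..6.
The orbit structure of x ↦ 29x mod 77: 14 orbits of sizes [10, 10, 10, 10, 10, 10, 10, 1, 1, 1, 1, 1, 1, 1].
Σ(ℓ_i−1) = 77−14 = 63; sign = (−1)^63 = -1.
(29|77)_J = -1 (Zolotarev's lemma cross-check).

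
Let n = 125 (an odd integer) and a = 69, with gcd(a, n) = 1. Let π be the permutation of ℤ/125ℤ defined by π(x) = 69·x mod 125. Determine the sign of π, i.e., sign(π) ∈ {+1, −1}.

+1

Trace 74: π^k(74) = [74, 106, 64, 41, 79, 76, 119] for k=0..6.
The orbit structure of x ↦ 69x mod 125: 7 orbits of sizes [50, 50, 10, 10, 2, 2, 1].
125 − 7 = 118 transpositions; sign(π) = (−1)^118 = +1.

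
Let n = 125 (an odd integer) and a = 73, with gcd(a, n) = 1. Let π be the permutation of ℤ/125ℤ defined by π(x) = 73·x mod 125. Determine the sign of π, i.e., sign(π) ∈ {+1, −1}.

Orbit of 18 under x↦73x: [18, 64, 47, 56, 88, 49, 77]… (length divides ord_125(73)).
4 cycles of lengths [100, 20, 4, 1].
sign(π) = (−1)^{n − #cycles} = (−1)^{125−4} = (−1)^121 = -1.
(73|125)_J = -1 (Zolotarev's lemma cross-check).

-1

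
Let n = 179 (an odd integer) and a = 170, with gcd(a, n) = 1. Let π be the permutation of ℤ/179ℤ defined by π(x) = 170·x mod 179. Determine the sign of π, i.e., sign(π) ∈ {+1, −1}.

-1

Start at x=56: 56 → 33 → 61 → 167 → 108 → 102 → 156 → … (one orbit).
2 cycles of lengths [178, 1].
sign(π) = (−1)^{n − #cycles} = (−1)^{179−2} = (−1)^177 = -1.
The Jacobi symbol (170|179) = -1 (Zolotarev) agrees.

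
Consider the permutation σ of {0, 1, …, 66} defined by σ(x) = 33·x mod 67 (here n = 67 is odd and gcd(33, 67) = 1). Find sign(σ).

Trace 47: π^k(47) = [47, 10, 62, 36, 49, 9, 29] for k=0..6.
Cycle lengths of π_33 on ℤ/67ℤ: [33, 33, 1]; 3 cycles in total.
sign(π) = (−1)^{n − #cycles} = (−1)^{67−3} = (−1)^64 = +1.

+1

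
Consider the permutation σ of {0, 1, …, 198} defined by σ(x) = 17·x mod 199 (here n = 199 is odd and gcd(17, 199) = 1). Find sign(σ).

Start at x=174: 174 → 172 → 138 → 157 → 82 → 1 → 17 → … (one orbit).
Cycle lengths of π_17 on ℤ/199ℤ: [66, 66, 66, 1]; 4 cycles in total.
sign(π) = (−1)^{n − #cycles} = (−1)^{199−4} = (−1)^195 = -1.
Zolotarev: (17|199) = -1, matching the cycle-count sign.

-1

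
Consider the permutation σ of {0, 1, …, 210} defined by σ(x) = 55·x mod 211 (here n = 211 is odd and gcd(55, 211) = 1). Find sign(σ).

+1

Orbit of 188 under x↦55x: [188, 1, 55, 71, 107]… (length divides ord_211(55)).
The orbit structure of x ↦ 55x mod 211: 43 orbits of sizes [5, 5, 5, 5, 5, 5, 5, 5, 5, 5, 5, 5, 5, 5, 5, 5, 5, 5, 5, 5, 5, 5, 5, 5, 5, 5, 5, 5, 5, 5, 5, 5, 5, 5, 5, 5, 5, 5, 5, 5, 5, 5, 1].
Σ(ℓ_i−1) = 211−43 = 168; sign = (−1)^168 = +1.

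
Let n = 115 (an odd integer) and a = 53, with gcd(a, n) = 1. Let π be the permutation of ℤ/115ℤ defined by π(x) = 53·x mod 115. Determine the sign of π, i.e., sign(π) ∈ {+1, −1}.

+1

Start at x=81: 81 → 38 → 59 → 22 → 16 → 43 → 94 → … (one orbit).
Cycle type of π: 44×2 + 22 + 4 + 1; total 5 cycles.
With 5 cycles on 115 points, sign = (−1)^{115−5} = +1.
Check: (53/115) = +1 by Zolotarev.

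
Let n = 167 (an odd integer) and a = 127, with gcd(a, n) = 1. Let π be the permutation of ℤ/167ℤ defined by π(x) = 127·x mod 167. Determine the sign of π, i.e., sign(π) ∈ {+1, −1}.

Orbit of 98 under x↦127x: [98, 88, 154, 19, 75, 6, 94]… (length divides ord_167(127)).
π_127 has 3 disjoint cycles with lengths [83, 83, 1] on {0,…,166}.
sign(π) = (−1)^{n − #cycles} = (−1)^{167−3} = (−1)^164 = +1.
Zolotarev: (127|167) = +1, matching the cycle-count sign.

+1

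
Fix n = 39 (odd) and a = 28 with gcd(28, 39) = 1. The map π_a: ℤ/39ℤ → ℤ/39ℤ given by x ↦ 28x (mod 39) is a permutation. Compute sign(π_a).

Orbit of 28 under x↦28x: [28, 4, 34, 16, 19, 25, 37]… (length divides ord_39(28)).
The orbit structure of x ↦ 28x mod 39: 6 orbits of sizes [12, 12, 12, 1, 1, 1].
39 − 6 = 33 transpositions; sign(π) = (−1)^33 = -1.

-1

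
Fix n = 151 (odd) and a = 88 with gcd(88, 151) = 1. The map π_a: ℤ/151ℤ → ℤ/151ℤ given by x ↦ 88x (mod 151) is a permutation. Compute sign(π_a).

+1

Trace 22: π^k(22) = [22, 124, 40, 47, 59, 58, 121] for k=0..6.
π_88 has 3 disjoint cycles with lengths [75, 75, 1] on {0,…,150}.
Σ(ℓ_i−1) = 151−3 = 148; sign = (−1)^148 = +1.
(88|151)_J = +1 (Zolotarev's lemma cross-check).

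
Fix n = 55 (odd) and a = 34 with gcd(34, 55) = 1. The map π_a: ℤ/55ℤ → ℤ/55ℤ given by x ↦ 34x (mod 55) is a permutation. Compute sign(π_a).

Start at x=1: 1 → 34 → 1 (one orbit).
Cycle type of π: 2×22 + 1×11; total 33 cycles.
With 33 cycles on 55 points, sign = (−1)^{55−33} = +1.
Via Zolotarev, sign(π_{34}) = (34|55) = +1.

+1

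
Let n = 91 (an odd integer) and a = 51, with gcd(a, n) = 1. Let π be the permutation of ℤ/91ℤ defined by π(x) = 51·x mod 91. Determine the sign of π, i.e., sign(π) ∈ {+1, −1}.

Trace 79: π^k(79) = [79, 25, 1, 51, 53, 64] for k=0..5.
π_51 has 21 disjoint cycles with lengths [6, 6, 6, 6, 6, 6, 6, 6, 6, 6, 6, 6, 3, 3, 2, 2, 2, 2, 2, 2, 1] on {0,…,90}.
Σ(ℓ_i−1) = 91−21 = 70; sign = (−1)^70 = +1.

+1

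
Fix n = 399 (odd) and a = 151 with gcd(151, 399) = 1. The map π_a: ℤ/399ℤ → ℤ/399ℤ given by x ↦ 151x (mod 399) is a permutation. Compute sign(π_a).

Start at x=172: 172 → 37 → 1 → 151 → 58 → 379 → 172 (one orbit).
90 cycles of lengths [6, 6, 6, 6, 6, 6, 6, 6, 6, 6, 6, 6, 6, 6, 6, 6, 6, 6, 6, 6, 6, 6, 6, 6, 6, 6, 6, 6, 6, 6, 6, 6, 6, 6, 6, 6, 6, 6, 6, 6, 6, 6, 6, 6, 6, 6, 6, 6, 6, 6, 6, 6, 6, 6, 3, 3, 3, 3, 3, 3, 2, 2, 2, 2, 2, 2, 2, 2, 2, 2, 2, 2, 2, 2, 2, 2, 2, 2, 2, 2, 2, 2, 2, 2, 2, 2, 2, 1, 1, 1].
90 cycles on 399: each ℓ→(−1)^(ℓ−1), product (−1)^309 = -1.
The Jacobi symbol (151|399) = -1 (Zolotarev) agrees.

-1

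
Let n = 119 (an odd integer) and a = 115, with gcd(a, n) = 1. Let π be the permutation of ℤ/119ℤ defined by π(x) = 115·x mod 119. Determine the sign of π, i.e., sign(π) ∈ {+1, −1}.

Orbit of 86 under x↦115x: [86, 13, 67, 89, 1, 115, 16]… (length divides ord_119(115)).
14 cycles of lengths [12, 12, 12, 12, 12, 12, 12, 12, 6, 4, 4, 4, 4, 1].
Σ(ℓ_i−1) = 119−14 = 105; sign = (−1)^105 = -1.

-1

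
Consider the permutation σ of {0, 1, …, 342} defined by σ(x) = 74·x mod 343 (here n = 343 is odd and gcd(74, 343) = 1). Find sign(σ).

Orbit of 193 under x↦74x: [193, 219, 85, 116, 9, 323, 235]… (length divides ord_343(74)).
π_74 has 7 disjoint cycles with lengths [147, 147, 21, 21, 3, 3, 1] on {0,…,342}.
7 cycles on 343: each ℓ→(−1)^(ℓ−1), product (−1)^336 = +1.

+1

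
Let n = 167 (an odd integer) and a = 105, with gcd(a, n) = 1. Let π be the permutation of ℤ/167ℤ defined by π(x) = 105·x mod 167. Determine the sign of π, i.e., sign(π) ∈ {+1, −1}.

-1

Trace 55: π^k(55) = [55, 97, 165, 124, 161, 38, 149] for k=0..6.
2 cycles of lengths [166, 1].
n − c = 167 − 2 = 165; sign = (−1)^165 = -1.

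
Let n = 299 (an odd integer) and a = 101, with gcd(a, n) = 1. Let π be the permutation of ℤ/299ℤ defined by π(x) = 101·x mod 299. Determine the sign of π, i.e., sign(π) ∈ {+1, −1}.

Trace 238: π^k(238) = [238, 118, 257, 243, 25, 133, 277] for k=0..6.
9 cycles of lengths [66, 66, 66, 66, 11, 11, 6, 6, 1].
Σ(ℓ_i−1) = 299−9 = 290; sign = (−1)^290 = +1.
(101|299)_J = +1 (Zolotarev's lemma cross-check).

+1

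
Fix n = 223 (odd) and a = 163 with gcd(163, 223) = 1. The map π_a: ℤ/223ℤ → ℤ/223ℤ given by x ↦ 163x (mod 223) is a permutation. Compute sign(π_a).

Start at x=209: 209 → 171 → 221 → 120 → 159 → 49 → 182 → … (one orbit).
4 cycles of lengths [74, 74, 74, 1].
4 cycles on 223: each ℓ→(−1)^(ℓ−1), product (−1)^219 = -1.
The Jacobi symbol (163|223) = -1 (Zolotarev) agrees.

-1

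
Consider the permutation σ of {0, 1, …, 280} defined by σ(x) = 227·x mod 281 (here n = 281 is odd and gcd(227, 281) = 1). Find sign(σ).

Orbit of 54 under x↦227x: [54, 175, 104, 4, 65, 143, 146]… (length divides ord_281(227)).
Cycle type of π: 280 + 1; total 2 cycles.
n − c = 281 − 2 = 279; sign = (−1)^279 = -1.

-1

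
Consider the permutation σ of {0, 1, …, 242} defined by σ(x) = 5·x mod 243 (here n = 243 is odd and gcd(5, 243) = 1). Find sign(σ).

Trace 53: π^k(53) = [53, 22, 110, 64, 77, 142, 224] for k=0..6.
Cycle lengths of π_5 on ℤ/243ℤ: [162, 54, 18, 6, 2, 1]; 6 cycles in total.
243 − 6 = 237 transpositions; sign(π) = (−1)^237 = -1.
Check: (5/243) = -1 by Zolotarev.

-1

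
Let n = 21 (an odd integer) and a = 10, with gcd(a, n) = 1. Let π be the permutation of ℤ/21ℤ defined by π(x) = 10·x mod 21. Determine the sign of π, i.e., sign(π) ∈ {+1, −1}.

-1

Start at x=13: 13 → 4 → 19 → 1 → 10 → 16 → 13 (one orbit).
π_10 has 6 disjoint cycles with lengths [6, 6, 6, 1, 1, 1] on {0,…,20}.
n − c = 21 − 6 = 15; sign = (−1)^15 = -1.
(10|21)_J = -1 (Zolotarev's lemma cross-check).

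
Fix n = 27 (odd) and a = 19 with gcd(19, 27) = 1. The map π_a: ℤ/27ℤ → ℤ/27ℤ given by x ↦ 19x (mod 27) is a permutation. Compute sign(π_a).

Trace 19: π^k(19) = [19, 10, 1] for k=0..2.
15 cycles of lengths [3, 3, 3, 3, 3, 3, 1, 1, 1, 1, 1, 1, 1, 1, 1].
15 cycles on 27: each ℓ→(−1)^(ℓ−1), product (−1)^12 = +1.
The Jacobi symbol (19|27) = +1 (Zolotarev) agrees.

+1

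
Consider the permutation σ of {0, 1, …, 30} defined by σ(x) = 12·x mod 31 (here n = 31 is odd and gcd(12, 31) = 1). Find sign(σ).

-1

Orbit of 10 under x↦12x: [10, 27, 14, 13, 1, 12, 20]… (length divides ord_31(12)).
π_12 has 2 disjoint cycles with lengths [30, 1] on {0,…,30}.
2 cycles on 31: each ℓ→(−1)^(ℓ−1), product (−1)^29 = -1.
Zolotarev: (12|31) = -1, matching the cycle-count sign.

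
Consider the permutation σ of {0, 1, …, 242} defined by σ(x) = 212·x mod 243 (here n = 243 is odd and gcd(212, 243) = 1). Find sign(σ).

Orbit of 59 under x↦212x: [59, 115, 80, 193, 92, 64, 203]… (length divides ord_243(212)).
Cycle lengths of π_212 on ℤ/243ℤ: [162, 54, 18, 6, 2, 1]; 6 cycles in total.
With 6 cycles on 243 points, sign = (−1)^{243−6} = -1.

-1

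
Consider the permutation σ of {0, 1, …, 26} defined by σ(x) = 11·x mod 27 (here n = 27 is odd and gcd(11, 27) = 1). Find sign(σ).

Trace 1: π^k(1) = [1, 11, 13, 8, 7, 23, 10] for k=0..6.
Cycle type of π: 18 + 6 + 2 + 1; total 4 cycles.
With 4 cycles on 27 points, sign = (−1)^{27−4} = -1.
Zolotarev: (11|27) = -1, matching the cycle-count sign.

-1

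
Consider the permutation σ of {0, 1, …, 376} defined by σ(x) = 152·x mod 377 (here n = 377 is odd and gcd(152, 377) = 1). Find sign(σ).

+1

Orbit of 1 under x↦152x: [1, 152, 107, 53, 139, 16, 170]… (length divides ord_377(152)).
Cycle lengths of π_152 on ℤ/377ℤ: [21, 21, 21, 21, 21, 21, 21, 21, 21, 21, 21, 21, 21, 21, 21, 21, 7, 7, 7, 7, 3, 3, 3, 3, 1]; 25 cycles in total.
n − c = 377 − 25 = 352; sign = (−1)^352 = +1.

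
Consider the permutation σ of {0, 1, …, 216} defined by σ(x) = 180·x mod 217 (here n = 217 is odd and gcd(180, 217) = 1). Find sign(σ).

Start at x=1: 1 → 180 → 67 → 125 → 149 → 129 → 1 (one orbit).
42 cycles of lengths [6, 6, 6, 6, 6, 6, 6, 6, 6, 6, 6, 6, 6, 6, 6, 6, 6, 6, 6, 6, 6, 6, 6, 6, 6, 6, 6, 6, 6, 6, 6, 3, 3, 3, 3, 3, 3, 3, 3, 3, 3, 1].
With 42 cycles on 217 points, sign = (−1)^{217−42} = -1.

-1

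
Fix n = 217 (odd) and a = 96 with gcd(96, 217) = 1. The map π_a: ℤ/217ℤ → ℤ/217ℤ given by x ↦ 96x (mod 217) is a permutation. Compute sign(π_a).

Start at x=96: 96 → 102 → 27 → 205 → 150 → 78 → 110 → … (one orbit).
π_96 has 9 disjoint cycles with lengths [30, 30, 30, 30, 30, 30, 30, 6, 1] on {0,…,216}.
n − c = 217 − 9 = 208; sign = (−1)^208 = +1.
Via Zolotarev, sign(π_{96}) = (96|217) = +1.

+1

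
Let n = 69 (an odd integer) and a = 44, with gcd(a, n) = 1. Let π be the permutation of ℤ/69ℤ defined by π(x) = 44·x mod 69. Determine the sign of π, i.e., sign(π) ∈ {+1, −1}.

+1

Trace 65: π^k(65) = [65, 31, 53, 55, 5, 13, 20] for k=0..6.
The orbit structure of x ↦ 44x mod 69: 5 orbits of sizes [22, 22, 22, 2, 1].
5 cycles on 69: each ℓ→(−1)^(ℓ−1), product (−1)^64 = +1.
Zolotarev: (44|69) = +1, matching the cycle-count sign.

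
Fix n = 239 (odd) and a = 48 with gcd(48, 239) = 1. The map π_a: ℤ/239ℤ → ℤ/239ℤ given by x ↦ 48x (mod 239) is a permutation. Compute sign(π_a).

+1

Start at x=81: 81 → 64 → 204 → 232 → 142 → 124 → 216 → … (one orbit).
3 cycles of lengths [119, 119, 1].
239 − 3 = 236 transpositions; sign(π) = (−1)^236 = +1.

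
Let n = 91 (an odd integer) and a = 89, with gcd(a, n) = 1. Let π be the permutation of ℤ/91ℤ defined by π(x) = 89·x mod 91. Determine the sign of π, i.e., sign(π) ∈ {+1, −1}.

Trace 59: π^k(59) = [59, 64, 54, 74, 34, 23, 45] for k=0..6.
9 cycles of lengths [12, 12, 12, 12, 12, 12, 12, 6, 1].
n − c = 91 − 9 = 82; sign = (−1)^82 = +1.
(89|91)_J = +1 (Zolotarev's lemma cross-check).

+1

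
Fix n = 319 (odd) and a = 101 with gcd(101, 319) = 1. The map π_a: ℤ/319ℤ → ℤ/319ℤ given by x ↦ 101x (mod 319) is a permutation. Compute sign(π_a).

Orbit of 162 under x↦101x: [162, 93, 142, 306, 282, 91, 259]… (length divides ord_319(101)).
π_101 has 5 disjoint cycles with lengths [140, 140, 28, 10, 1] on {0,…,318}.
sign(π) = (−1)^{n − #cycles} = (−1)^{319−5} = (−1)^314 = +1.
The Jacobi symbol (101|319) = +1 (Zolotarev) agrees.

+1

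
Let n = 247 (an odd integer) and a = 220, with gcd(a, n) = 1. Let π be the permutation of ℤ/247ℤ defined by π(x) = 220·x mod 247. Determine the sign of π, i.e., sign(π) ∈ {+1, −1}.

+1

Start at x=144: 144 → 64 → 1 → 220 → 235 → 77 → 144 (one orbit).
π_220 has 49 disjoint cycles with lengths [6, 6, 6, 6, 6, 6, 6, 6, 6, 6, 6, 6, 6, 6, 6, 6, 6, 6, 6, 6, 6, 6, 6, 6, 6, 6, 6, 6, 6, 6, 6, 6, 6, 6, 6, 6, 3, 3, 3, 3, 3, 3, 2, 2, 2, 2, 2, 2, 1] on {0,…,246}.
With 49 cycles on 247 points, sign = (−1)^{247−49} = +1.
The Jacobi symbol (220|247) = +1 (Zolotarev) agrees.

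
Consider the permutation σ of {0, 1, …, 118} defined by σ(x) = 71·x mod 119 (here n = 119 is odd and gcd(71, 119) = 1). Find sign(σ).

-1

Start at x=43: 43 → 78 → 64 → 22 → 15 → 113 → 50 → … (one orbit).
Cycle type of π: 16×7 + 1×7; total 14 cycles.
14 cycles on 119: each ℓ→(−1)^(ℓ−1), product (−1)^105 = -1.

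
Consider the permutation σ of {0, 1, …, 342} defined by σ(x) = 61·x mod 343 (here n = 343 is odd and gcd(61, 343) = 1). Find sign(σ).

-1

Trace 227: π^k(227) = [227, 127, 201, 256, 181, 65, 192] for k=0..6.
Decompose π into cycles: lengths [294, 42, 6, 1] (4 cycles, including the fixed point 0).
With 4 cycles on 343 points, sign = (−1)^{343−4} = -1.
(61|343)_J = -1 (Zolotarev's lemma cross-check).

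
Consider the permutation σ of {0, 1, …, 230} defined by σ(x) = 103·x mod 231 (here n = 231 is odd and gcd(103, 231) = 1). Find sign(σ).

-1

Trace 229: π^k(229) = [229, 25, 34, 37, 115, 64, 124] for k=0..6.
Cycle lengths of π_103 on ℤ/231ℤ: [30, 30, 30, 30, 30, 30, 6, 6, 6, 5, 5, 5, 5, 5, 5, 1, 1, 1]; 18 cycles in total.
231 − 18 = 213 transpositions; sign(π) = (−1)^213 = -1.
The Jacobi symbol (103|231) = -1 (Zolotarev) agrees.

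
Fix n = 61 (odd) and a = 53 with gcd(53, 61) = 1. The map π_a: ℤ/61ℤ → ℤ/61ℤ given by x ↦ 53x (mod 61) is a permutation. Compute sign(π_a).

-1

Orbit of 38 under x↦53x: [38, 1, 53, 3, 37, 9, 50]… (length divides ord_61(53)).
Cycle lengths of π_53 on ℤ/61ℤ: [20, 20, 20, 1]; 4 cycles in total.
With 4 cycles on 61 points, sign = (−1)^{61−4} = -1.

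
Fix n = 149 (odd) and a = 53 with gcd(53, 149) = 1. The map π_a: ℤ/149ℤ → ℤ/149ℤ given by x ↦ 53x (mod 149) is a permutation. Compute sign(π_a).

Start at x=17: 17 → 7 → 73 → 144 → 33 → 110 → 19 → … (one orbit).
π_53 has 3 disjoint cycles with lengths [74, 74, 1] on {0,…,148}.
3 cycles on 149: each ℓ→(−1)^(ℓ−1), product (−1)^146 = +1.
Zolotarev: (53|149) = +1, matching the cycle-count sign.

+1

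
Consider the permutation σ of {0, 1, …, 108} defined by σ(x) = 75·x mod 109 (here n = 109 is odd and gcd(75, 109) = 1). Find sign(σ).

+1

Start at x=66: 66 → 45 → 105 → 27 → 63 → 38 → 16 → … (one orbit).
Decompose π into cycles: lengths [9, 9, 9, 9, 9, 9, 9, 9, 9, 9, 9, 9, 1] (13 cycles, including the fixed point 0).
With 13 cycles on 109 points, sign = (−1)^{109−13} = +1.
The Jacobi symbol (75|109) = +1 (Zolotarev) agrees.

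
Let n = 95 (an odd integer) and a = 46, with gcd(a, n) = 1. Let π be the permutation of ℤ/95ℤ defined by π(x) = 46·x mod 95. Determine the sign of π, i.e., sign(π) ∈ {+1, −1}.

-1

Trace 11: π^k(11) = [11, 31, 1, 46, 26, 56] for k=0..5.
20 cycles of lengths [6, 6, 6, 6, 6, 6, 6, 6, 6, 6, 6, 6, 6, 6, 6, 1, 1, 1, 1, 1].
sign(π) = (−1)^{n − #cycles} = (−1)^{95−20} = (−1)^75 = -1.
Check: (46/95) = -1 by Zolotarev.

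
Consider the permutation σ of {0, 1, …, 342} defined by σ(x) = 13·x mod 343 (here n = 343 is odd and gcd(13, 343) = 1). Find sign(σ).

Start at x=120: 120 → 188 → 43 → 216 → 64 → 146 → 183 → … (one orbit).
The orbit structure of x ↦ 13x mod 343: 10 orbits of sizes [98, 98, 98, 14, 14, 14, 2, 2, 2, 1].
With 10 cycles on 343 points, sign = (−1)^{343−10} = -1.
(13|343)_J = -1 (Zolotarev's lemma cross-check).

-1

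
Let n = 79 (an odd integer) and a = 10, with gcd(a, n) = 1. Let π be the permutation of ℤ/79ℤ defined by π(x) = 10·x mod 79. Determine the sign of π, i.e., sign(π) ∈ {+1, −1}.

+1

Orbit of 10 under x↦10x: [10, 21, 52, 46, 65, 18, 22]… (length divides ord_79(10)).
The orbit structure of x ↦ 10x mod 79: 7 orbits of sizes [13, 13, 13, 13, 13, 13, 1].
7 cycles on 79: each ℓ→(−1)^(ℓ−1), product (−1)^72 = +1.
Zolotarev: (10|79) = +1, matching the cycle-count sign.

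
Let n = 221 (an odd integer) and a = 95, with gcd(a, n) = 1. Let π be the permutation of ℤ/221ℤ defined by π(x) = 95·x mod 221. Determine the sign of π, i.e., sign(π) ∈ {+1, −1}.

Trace 35: π^k(35) = [35, 10, 66, 82, 55, 142, 9] for k=0..6.
Cycle type of π: 48×4 + 16 + 6×2 + 1; total 8 cycles.
n − c = 221 − 8 = 213; sign = (−1)^213 = -1.
Zolotarev: (95|221) = -1, matching the cycle-count sign.

-1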